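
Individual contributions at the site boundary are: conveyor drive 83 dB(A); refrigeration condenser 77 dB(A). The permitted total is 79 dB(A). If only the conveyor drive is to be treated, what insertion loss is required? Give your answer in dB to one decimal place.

The untreated sources together contribute 10^(77/10) = 5.012e+07, i.e. 77.00 dB(A).
To meet 79 dB(A) overall, the treated conveyor drive may contribute at most 10^(79/10) − 5.012e+07 = 2.931e+07, i.e. 74.67 dB(A).
So the conveyor drive must be reduced from 83 to 74.67 dB(A): IL = 8.33 dB.

8.3 dB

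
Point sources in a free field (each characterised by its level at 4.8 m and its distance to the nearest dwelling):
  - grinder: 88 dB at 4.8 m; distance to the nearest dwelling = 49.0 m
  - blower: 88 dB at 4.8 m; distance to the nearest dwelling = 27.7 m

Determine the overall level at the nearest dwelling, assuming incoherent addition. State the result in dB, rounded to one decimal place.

First find each source's level at the receiver (point-source: −20·log₁₀(r/r_ref)), then combine on an intensity basis.
grinder: 88 − 20·log₁₀(49.0/4.8) = 88 − 20.18 = 67.82 dB.
blower: 88 − 20·log₁₀(27.7/4.8) = 88 − 15.22 = 72.78 dB.
Σ 10^(L/10) = 2.500e+07 → L_total = 10·log₁₀(2.500e+07) = 73.98 dB.

74.0 dB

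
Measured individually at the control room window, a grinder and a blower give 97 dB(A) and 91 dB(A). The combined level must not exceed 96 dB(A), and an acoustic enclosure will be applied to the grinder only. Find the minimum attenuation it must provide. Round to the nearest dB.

3 dB

The untreated sources together contribute 10^(91/10) = 1.259e+09, i.e. 91.00 dB(A).
The limit corresponds to 10^(96/10) = 3.981e+09; subtracting the fixed part leaves 2.722e+09 for the grinder, i.e. 94.35 dB(A).
Required insertion loss = 97 − 94.35 = 2.65 dB.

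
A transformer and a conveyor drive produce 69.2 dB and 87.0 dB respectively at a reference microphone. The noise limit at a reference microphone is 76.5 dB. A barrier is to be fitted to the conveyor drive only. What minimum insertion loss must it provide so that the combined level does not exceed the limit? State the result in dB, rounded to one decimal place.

11.4 dB

The untreated sources together contribute 10^(69.2/10) = 8.318e+06, i.e. 69.20 dB.
To meet 76.5 dB overall, the treated conveyor drive may contribute at most 10^(76.5/10) − 8.318e+06 = 3.635e+07, i.e. 75.61 dB.
Required insertion loss = 87.0 − 75.61 = 11.39 dB.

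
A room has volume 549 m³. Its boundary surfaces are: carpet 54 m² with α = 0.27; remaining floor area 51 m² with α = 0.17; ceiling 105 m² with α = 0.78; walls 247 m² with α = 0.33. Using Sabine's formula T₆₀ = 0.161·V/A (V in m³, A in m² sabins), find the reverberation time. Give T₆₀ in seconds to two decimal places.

0.47 s

Summing Sᵢαᵢ: 54·0.27 + 51·0.17 + 105·0.78 + 247·0.33 = 186.66 m².
T₆₀ = 0.161·V/A = 0.161·549/186.66 = 0.474 s.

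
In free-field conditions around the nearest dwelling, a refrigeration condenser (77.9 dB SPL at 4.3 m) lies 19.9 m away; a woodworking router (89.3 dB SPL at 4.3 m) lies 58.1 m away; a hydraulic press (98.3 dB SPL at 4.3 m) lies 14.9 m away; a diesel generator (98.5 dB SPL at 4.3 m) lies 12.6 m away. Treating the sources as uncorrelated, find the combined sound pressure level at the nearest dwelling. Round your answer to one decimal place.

91.4 dB SPL

Apply inverse-square spreading to bring every level to the receiver, then sum 10^(L/10).
refrigeration condenser: 77.9 − 20·log₁₀(19.9/4.3) = 77.9 − 13.31 = 64.59 dB SPL.
woodworking router: 89.3 − 20·log₁₀(58.1/4.3) = 89.3 − 22.61 = 66.69 dB SPL.
hydraulic press: 98.3 − 20·log₁₀(14.9/4.3) = 98.3 − 10.79 = 87.51 dB SPL.
diesel generator: 98.5 − 20·log₁₀(12.6/4.3) = 98.5 − 9.34 = 89.16 dB SPL.
Σ 10^(L/10) = 1.395e+09 → L_total = 10·log₁₀(1.395e+09) = 91.45 dB SPL.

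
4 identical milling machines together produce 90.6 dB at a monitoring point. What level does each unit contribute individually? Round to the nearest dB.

4 equal contributions raise the level by 10·log₁₀ 4 = 6.021 dB, so each unit alone gives 90.6 − 6.021.

85 dB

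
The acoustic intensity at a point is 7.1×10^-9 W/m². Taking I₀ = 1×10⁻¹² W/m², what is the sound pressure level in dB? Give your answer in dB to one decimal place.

L = 10·log₁₀(I/I₀) = 10·log₁₀(7.1×10^-9/10⁻¹²) = 10·log₁₀(7.1×10^3).
L = 10·(0.8513 + 3) = 38.51 dB.

38.5 dB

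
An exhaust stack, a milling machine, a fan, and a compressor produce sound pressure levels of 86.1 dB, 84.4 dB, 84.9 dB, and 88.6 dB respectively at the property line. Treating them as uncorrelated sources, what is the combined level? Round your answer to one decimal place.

For uncorrelated sources the intensities add, so convert each level to linear form, sum, and take 10·log₁₀ of the total.
Σ 10^(L/10) = 10^(86.1/10) + 10^(84.4/10) + 10^(84.9/10) + 10^(88.6/10) = 1.716e+09.
L_total = 10·log₁₀(1.716e+09) = 92.35 dB.

92.3 dB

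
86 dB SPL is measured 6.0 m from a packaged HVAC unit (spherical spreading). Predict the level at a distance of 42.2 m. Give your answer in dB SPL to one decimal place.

69.1 dB SPL

Point-source attenuation: ΔL = 20·log₁₀(r₂/r₁) = 20·log₁₀(42.2/6.0) = 16.943 dB.
L₂ = 86 − 20·log₁₀(42.2/6.0) = 86 − 16.943 = 69.06 dB SPL.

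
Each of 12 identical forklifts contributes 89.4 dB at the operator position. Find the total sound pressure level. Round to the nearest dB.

N identical incoherent sources raise the level by 10·log₁₀ N.
L_total = 89.4 + 10·log₁₀(12) = 89.4 + 10.792 = 100.19 dB.

100 dB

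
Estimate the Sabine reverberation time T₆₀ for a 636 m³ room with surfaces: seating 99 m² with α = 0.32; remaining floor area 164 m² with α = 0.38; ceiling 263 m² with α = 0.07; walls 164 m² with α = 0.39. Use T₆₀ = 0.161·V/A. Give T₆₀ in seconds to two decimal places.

0.58 s

Total absorption A = 99·0.32 + 164·0.38 + 263·0.07 + 164·0.39 = 176.37 m² sabins.
T₆₀ = 0.161·V/A = 0.161·636/176.37 = 0.581 s.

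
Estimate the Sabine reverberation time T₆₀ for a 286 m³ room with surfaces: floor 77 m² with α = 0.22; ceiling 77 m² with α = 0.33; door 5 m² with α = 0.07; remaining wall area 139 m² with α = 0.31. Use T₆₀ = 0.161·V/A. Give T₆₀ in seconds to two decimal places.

Total absorption A = 77·0.22 + 77·0.33 + 5·0.07 + 139·0.31 = 85.79 m² sabins.
T₆₀ = 0.161 × 286 / 85.79 = 0.537 s.

0.54 s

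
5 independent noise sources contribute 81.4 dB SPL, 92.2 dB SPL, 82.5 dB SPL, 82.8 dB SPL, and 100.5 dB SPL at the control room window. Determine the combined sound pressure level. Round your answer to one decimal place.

101.3 dB SPL

For uncorrelated sources the intensities add, so convert each level to linear form, sum, and take 10·log₁₀ of the total.
Σ 10^(L/10) = 10^(81.4/10) + 10^(92.2/10) + 10^(82.5/10) + 10^(82.8/10) + 10^(100.5/10) = 1.339e+10.
L_total = 10·log₁₀(1.339e+10) = 101.27 dB SPL.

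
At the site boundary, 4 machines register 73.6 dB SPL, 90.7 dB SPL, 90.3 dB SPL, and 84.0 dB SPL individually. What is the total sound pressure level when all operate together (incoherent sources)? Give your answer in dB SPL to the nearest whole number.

94 dB SPL

Incoherent sources combine by intensity addition: L_total = 10·log₁₀(Σ 10^(L_i/10)).
Σ 10^(L/10) = 10^(73.6/10) + 10^(90.7/10) + 10^(90.3/10) + 10^(84.0/10) = 2.521e+09.
L_total = 10·log₁₀(2.521e+09) = 94.01 dB SPL.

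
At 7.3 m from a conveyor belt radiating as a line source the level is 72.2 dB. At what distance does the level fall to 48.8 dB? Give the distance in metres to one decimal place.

The 23.4 dB drop corresponds to a distance ratio of 10^(23.4/10) for a line source.
r₂ = 7.3·10^((72.2−48.8)/10) = 7.3·10^(23.4/10) = 1597.07 m.

1597.1 m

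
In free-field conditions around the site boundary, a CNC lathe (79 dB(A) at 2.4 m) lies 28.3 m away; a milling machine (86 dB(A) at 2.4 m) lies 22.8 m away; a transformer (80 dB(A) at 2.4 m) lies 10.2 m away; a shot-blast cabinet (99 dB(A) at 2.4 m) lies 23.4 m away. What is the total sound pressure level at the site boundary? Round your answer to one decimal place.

Propagate each source to the receiver with L = L_ref − 20·log₁₀(r/r_ref), then add intensities.
CNC lathe: 79 − 20·log₁₀(28.3/2.4) = 79 − 21.43 = 57.57 dB(A).
milling machine: 86 − 20·log₁₀(22.8/2.4) = 86 − 19.55 = 66.45 dB(A).
transformer: 80 − 20·log₁₀(10.2/2.4) = 80 − 12.57 = 67.43 dB(A).
shot-blast cabinet: 99 − 20·log₁₀(23.4/2.4) = 99 − 19.78 = 79.22 dB(A).
Σ 10^(L/10) = 9.408e+07 → L_total = 10·log₁₀(9.408e+07) = 79.73 dB(A).

79.7 dB(A)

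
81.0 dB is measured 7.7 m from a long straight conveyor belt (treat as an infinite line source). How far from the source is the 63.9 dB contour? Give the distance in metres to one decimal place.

For a line source L₁ − L₂ = 10·log₁₀(r₂/r₁), so r₂ = r₁·10^((L₁−L₂)/10).
r₂ = 7.7·10^((81.0−63.9)/10) = 7.7·10^(17.1/10) = 394.90 m.

394.9 m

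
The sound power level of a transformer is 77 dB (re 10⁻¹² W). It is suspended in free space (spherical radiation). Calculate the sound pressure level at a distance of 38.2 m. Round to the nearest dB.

L_p = L_w − 10·log₁₀(4π·r²) with r = 38.2 m.
4π·r² = 1.834e+04 m², 10·log₁₀ of that is 42.633 dB.
L_p = 77 − 42.633 = 34.37 dB.

34 dB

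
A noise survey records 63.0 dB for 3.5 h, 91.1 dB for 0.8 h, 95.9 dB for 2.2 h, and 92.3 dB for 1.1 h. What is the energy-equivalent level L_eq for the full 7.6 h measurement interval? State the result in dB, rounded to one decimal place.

L_eq = 10·log₁₀[(1/T)·Σ tᵢ·10^(Lᵢ/10)] with T = 7.6 h.
Σ tᵢ·10^(Lᵢ/10) = 3.5·10^(63.0/10) + 0.8·10^(91.1/10) + 2.2·10^(95.9/10) + 1.1·10^(92.3/10) = 1.146e+10.
L_eq = 10·log₁₀(1.146e+10/7.6) = 91.79 dB.

91.8 dB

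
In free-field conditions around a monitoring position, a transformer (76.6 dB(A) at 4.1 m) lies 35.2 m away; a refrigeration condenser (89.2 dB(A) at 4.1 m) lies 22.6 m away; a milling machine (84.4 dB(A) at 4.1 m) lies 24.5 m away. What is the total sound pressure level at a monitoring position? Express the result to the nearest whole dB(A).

First find each source's level at the receiver (point-source: −20·log₁₀(r/r_ref)), then combine on an intensity basis.
transformer: 76.6 − 20·log₁₀(35.2/4.1) = 76.6 − 18.68 = 57.92 dB(A).
refrigeration condenser: 89.2 − 20·log₁₀(22.6/4.1) = 89.2 − 14.83 = 74.37 dB(A).
milling machine: 84.4 − 20·log₁₀(24.5/4.1) = 84.4 − 15.53 = 68.87 dB(A).
Σ 10^(L/10) = 3.571e+07 → L_total = 10·log₁₀(3.571e+07) = 75.53 dB(A).

76 dB(A)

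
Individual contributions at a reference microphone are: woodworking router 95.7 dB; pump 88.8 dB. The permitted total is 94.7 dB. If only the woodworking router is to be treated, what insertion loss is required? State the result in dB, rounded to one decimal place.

Fixed contribution from the other source: Σ 10^(L/10) = 10^(88.8/10) = 7.586e+08 (88.80 dB).
To meet 94.7 dB overall, the treated woodworking router may contribute at most 10^(94.7/10) − 7.586e+08 = 2.193e+09, i.e. 93.41 dB.
Required insertion loss = 95.7 − 93.41 = 2.29 dB.

2.3 dB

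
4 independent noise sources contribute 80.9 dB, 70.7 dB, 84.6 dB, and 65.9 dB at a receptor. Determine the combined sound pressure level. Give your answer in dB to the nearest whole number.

For uncorrelated sources the intensities add, so convert each level to linear form, sum, and take 10·log₁₀ of the total.
Σ 10^(L/10) = 10^(80.9/10) + 10^(70.7/10) + 10^(84.6/10) + 10^(65.9/10) = 4.271e+08.
L_total = 10·log₁₀(4.271e+08) = 86.30 dB.

86 dB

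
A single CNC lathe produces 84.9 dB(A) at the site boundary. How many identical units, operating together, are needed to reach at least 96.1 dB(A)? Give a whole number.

14

Need L₁ + 10·log₁₀ N ≥ 96.1, i.e. log₁₀ N ≥ 1.12.
N ≥ 10^(11.2/10) = 13.183, so N = 14.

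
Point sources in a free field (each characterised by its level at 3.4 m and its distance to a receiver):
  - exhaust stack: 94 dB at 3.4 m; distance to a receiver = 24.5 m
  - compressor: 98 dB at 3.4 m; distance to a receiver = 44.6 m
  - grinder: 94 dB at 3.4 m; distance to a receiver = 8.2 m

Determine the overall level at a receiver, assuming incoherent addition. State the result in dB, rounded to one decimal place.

Apply inverse-square spreading to bring every level to the receiver, then sum 10^(L/10).
exhaust stack: 94 − 20·log₁₀(24.5/3.4) = 94 − 17.15 = 76.85 dB.
compressor: 98 − 20·log₁₀(44.6/3.4) = 98 − 22.36 = 75.64 dB.
grinder: 94 − 20·log₁₀(8.2/3.4) = 94 − 7.65 = 86.35 dB.
Σ 10^(L/10) = 5.169e+08 → L_total = 10·log₁₀(5.169e+08) = 87.13 dB.

87.1 dB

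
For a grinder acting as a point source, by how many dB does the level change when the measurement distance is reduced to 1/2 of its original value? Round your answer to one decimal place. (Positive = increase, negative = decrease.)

+6.0 dB

With spherical spreading the level changes by −20·log₁₀(r₂/r₁).
ΔL = −20·log₁₀(0.5) = +6.02 dB.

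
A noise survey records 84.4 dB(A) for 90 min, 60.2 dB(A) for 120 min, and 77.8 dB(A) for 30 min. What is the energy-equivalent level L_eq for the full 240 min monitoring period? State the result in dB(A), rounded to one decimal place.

80.5 dB(A)

L_eq = 10·log₁₀[(1/T)·Σ tᵢ·10^(Lᵢ/10)] with T = 240 min.
Σ tᵢ·10^(Lᵢ/10) = 90·10^(84.4/10) + 120·10^(60.2/10) + 30·10^(77.8/10) = 2.672e+10.
L_eq = 10·log₁₀(2.672e+10/240) = 80.47 dB(A).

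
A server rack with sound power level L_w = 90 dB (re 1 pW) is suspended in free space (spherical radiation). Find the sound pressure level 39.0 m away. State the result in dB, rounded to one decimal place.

L_p = L_w − 10·log₁₀(4π·r²) with r = 39.0 m.
4π·r² = 1.911e+04 m², 10·log₁₀ of that is 42.813 dB.
L_p = 90 − 42.813 = 47.19 dB.

47.2 dB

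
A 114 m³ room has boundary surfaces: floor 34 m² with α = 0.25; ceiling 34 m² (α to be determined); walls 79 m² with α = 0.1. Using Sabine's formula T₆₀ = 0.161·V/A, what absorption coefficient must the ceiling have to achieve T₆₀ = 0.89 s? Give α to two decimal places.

0.12

From T₆₀ = 0.161·V/A, the target T₆₀ = 0.89 s needs A = 0.161·114/0.89 = 20.62 m².
Absorption from the other surfaces = 34·0.25 + 79·0.1 = 16.40 m², so the ceiling must supply 4.22 m² over 34 m².
α = 4.22/34 = 0.124.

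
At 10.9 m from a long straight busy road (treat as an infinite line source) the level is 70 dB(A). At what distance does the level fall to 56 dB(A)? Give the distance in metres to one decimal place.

273.8 m

The 14.0 dB drop corresponds to a distance ratio of 10^(14.0/10) for a line source.
r₂ = 10.9·10^((70−56)/10) = 10.9·10^(14.0/10) = 273.80 m.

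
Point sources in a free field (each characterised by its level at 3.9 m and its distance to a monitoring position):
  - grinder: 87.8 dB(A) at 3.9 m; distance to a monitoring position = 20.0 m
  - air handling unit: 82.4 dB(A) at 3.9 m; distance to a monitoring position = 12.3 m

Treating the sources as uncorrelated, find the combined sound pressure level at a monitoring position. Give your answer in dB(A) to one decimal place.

76.1 dB(A)

Propagate each source to the receiver with L = L_ref − 20·log₁₀(r/r_ref), then add intensities.
grinder: 87.8 − 20·log₁₀(20.0/3.9) = 87.8 − 14.20 = 73.60 dB(A).
air handling unit: 82.4 − 20·log₁₀(12.3/3.9) = 82.4 − 9.98 = 72.42 dB(A).
Σ 10^(L/10) = 4.038e+07 → L_total = 10·log₁₀(4.038e+07) = 76.06 dB(A).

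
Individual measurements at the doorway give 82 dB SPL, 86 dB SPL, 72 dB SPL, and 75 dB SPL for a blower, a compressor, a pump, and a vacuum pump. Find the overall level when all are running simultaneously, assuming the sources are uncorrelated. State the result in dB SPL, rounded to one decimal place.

87.8 dB SPL

For uncorrelated sources the intensities add, so convert each level to linear form, sum, and take 10·log₁₀ of the total.
Σ 10^(L/10) = 10^(82/10) + 10^(86/10) + 10^(72/10) + 10^(75/10) = 6.041e+08.
L_total = 10·log₁₀(6.041e+08) = 87.81 dB SPL.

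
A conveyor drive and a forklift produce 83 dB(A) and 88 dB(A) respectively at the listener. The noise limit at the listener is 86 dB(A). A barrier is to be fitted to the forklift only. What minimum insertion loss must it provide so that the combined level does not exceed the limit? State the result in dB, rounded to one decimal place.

Fixed contribution from the other source: Σ 10^(L/10) = 10^(83/10) = 1.995e+08 (83.00 dB(A)).
To meet 86 dB(A) overall, the treated forklift may contribute at most 10^(86/10) − 1.995e+08 = 1.986e+08, i.e. 82.98 dB(A).
Required insertion loss = 88 − 82.98 = 5.02 dB.

5.0 dB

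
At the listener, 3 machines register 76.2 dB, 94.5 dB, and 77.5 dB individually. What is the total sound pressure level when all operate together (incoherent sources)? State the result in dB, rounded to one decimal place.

Incoherent sources combine by intensity addition: L_total = 10·log₁₀(Σ 10^(L_i/10)).
Σ 10^(L/10) = 10^(76.2/10) + 10^(94.5/10) + 10^(77.5/10) = 2.916e+09.
L_total = 10·log₁₀(2.916e+09) = 94.65 dB.

94.6 dB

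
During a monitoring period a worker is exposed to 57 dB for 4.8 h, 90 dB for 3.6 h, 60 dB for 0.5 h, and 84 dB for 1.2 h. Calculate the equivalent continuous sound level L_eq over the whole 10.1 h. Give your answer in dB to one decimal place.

85.9 dB

Weight each interval's intensity by its duration and average over T = 10.1 h:
Σ tᵢ·10^(Lᵢ/10) = 4.8·10^(57/10) + 3.6·10^(90/10) + 0.5·10^(60/10) + 1.2·10^(84/10) = 3.904e+09.
L_eq = 10·log₁₀(3.904e+09/10.1) = 85.87 dB.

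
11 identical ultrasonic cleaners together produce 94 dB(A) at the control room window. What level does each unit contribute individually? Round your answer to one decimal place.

11 equal contributions raise the level by 10·log₁₀ 11 = 10.414 dB, so each unit alone gives 94 − 10.414.

83.6 dB(A)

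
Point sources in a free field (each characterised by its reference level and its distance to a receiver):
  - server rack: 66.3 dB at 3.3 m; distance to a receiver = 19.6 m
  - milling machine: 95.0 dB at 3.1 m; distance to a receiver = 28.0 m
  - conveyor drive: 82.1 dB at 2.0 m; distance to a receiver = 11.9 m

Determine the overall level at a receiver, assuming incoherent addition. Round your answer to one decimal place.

76.4 dB

Apply inverse-square spreading to bring every level to the receiver, then sum 10^(L/10).
server rack: 66.3 − 20·log₁₀(19.6/3.3) = 66.3 − 15.47 = 50.83 dB.
milling machine: 95.0 − 20·log₁₀(28.0/3.1) = 95.0 − 19.12 = 75.88 dB.
conveyor drive: 82.1 − 20·log₁₀(11.9/2.0) = 82.1 − 15.49 = 66.61 dB.
Σ 10^(L/10) = 4.346e+07 → L_total = 10·log₁₀(4.346e+07) = 76.38 dB.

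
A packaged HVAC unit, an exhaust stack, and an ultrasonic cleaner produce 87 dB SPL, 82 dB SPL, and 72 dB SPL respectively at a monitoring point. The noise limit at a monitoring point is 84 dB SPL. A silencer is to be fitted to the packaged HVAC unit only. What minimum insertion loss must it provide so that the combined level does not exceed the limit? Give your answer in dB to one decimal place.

Fixed contribution from the other sources: Σ 10^(L/10) = 10^(82/10) + 10^(72/10) = 1.743e+08 (82.41 dB SPL).
To meet 84 dB SPL overall, the treated packaged HVAC unit may contribute at most 10^(84/10) − 1.743e+08 = 7.685e+07, i.e. 78.86 dB SPL.
So the packaged HVAC unit must be reduced from 87 to 78.86 dB SPL: IL = 8.14 dB.

8.1 dB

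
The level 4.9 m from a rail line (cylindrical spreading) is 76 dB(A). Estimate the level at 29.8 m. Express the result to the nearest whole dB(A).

Cylindrical spreading from a line source gives a 10·log₁₀(r₂/r₁) drop.
L₂ = 76 − 10·log₁₀(29.8/4.9) = 76 − 7.840 = 68.16 dB(A).

68 dB(A)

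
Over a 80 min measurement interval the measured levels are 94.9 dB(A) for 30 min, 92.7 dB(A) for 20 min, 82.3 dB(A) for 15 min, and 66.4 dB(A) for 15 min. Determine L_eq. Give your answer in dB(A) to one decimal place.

The energy average is taken in the linear domain: L_eq = 10·log₁₀[(Σ tᵢ·10^(Lᵢ/10))/T], T = 80 min.
Σ tᵢ·10^(Lᵢ/10) = 30·10^(94.9/10) + 20·10^(92.7/10) + 15·10^(82.3/10) + 15·10^(66.4/10) = 1.326e+11.
L_eq = 10·log₁₀(1.326e+11/80) = 92.19 dB(A).

92.2 dB(A)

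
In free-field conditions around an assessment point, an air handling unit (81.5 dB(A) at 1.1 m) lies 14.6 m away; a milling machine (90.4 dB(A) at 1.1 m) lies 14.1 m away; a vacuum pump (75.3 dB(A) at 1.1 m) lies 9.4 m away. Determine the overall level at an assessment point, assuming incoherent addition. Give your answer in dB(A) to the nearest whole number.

69 dB(A)

Apply inverse-square spreading to bring every level to the receiver, then sum 10^(L/10).
air handling unit: 81.5 − 20·log₁₀(14.6/1.1) = 81.5 − 22.46 = 59.04 dB(A).
milling machine: 90.4 − 20·log₁₀(14.1/1.1) = 90.4 − 22.16 = 68.24 dB(A).
vacuum pump: 75.3 − 20·log₁₀(9.4/1.1) = 75.3 − 18.63 = 56.67 dB(A).
Σ 10^(L/10) = 7.939e+06 → L_total = 10·log₁₀(7.939e+06) = 69.00 dB(A).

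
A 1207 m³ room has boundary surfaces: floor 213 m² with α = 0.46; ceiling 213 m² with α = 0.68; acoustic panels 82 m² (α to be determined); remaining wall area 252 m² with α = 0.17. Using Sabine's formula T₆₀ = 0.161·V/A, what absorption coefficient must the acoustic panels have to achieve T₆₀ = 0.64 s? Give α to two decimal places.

A = 0.161·V/T₆₀ = 0.161·1207/0.64 = 303.64 m² sabins.
Absorption from the other surfaces = 213·0.46 + 213·0.68 + 252·0.17 = 285.66 m², so the acoustic panels must supply 17.98 m² over 82 m².
α = 17.98/82 = 0.219.

0.22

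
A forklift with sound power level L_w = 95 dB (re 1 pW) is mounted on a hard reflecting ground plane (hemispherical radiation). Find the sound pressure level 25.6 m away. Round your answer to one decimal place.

Free-field hemispherical radiation: L_p = L_w − 10·log₁₀(2π·r²), r = 25.6 m.
2π·r² = 4118 m², 10·log₁₀ of that is 36.147 dB.
L_p = 95 − 36.147 = 58.85 dB.

58.9 dB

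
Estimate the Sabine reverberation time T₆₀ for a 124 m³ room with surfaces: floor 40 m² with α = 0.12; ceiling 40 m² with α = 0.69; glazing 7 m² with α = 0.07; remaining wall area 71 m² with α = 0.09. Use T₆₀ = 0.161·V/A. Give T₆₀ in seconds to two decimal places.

Total absorption A = 40·0.12 + 40·0.69 + 7·0.07 + 71·0.09 = 39.28 m² sabins.
T₆₀ = 0.161·V/A = 0.161·124/39.28 = 0.508 s.

0.51 s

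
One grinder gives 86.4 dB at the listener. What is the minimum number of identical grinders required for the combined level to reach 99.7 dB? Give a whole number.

22

Need L₁ + 10·log₁₀ N ≥ 99.7, i.e. log₁₀ N ≥ 1.33.
N ≥ 10^(13.3/10) = 21.380, so N = 22.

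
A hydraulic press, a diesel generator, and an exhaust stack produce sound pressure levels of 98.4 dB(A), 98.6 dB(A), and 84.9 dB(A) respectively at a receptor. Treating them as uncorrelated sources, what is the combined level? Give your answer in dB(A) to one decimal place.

For uncorrelated sources the intensities add, so convert each level to linear form, sum, and take 10·log₁₀ of the total.
Σ 10^(L/10) = 10^(98.4/10) + 10^(98.6/10) + 10^(84.9/10) = 1.447e+10.
L_total = 10·log₁₀(1.447e+10) = 101.61 dB(A).

101.6 dB(A)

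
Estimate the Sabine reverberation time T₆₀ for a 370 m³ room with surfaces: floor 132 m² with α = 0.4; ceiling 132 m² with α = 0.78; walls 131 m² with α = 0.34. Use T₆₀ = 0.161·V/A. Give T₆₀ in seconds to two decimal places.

0.30 s

Summing Sᵢαᵢ: 132·0.4 + 132·0.78 + 131·0.34 = 200.30 m².
T₆₀ = 0.161 × 370 / 200.30 = 0.297 s.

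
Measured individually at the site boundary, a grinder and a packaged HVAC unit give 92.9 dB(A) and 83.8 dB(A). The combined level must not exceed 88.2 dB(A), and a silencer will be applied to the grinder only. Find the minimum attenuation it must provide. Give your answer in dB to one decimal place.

The untreated sources together contribute 10^(83.8/10) = 2.399e+08, i.e. 83.80 dB(A).
The limit corresponds to 10^(88.2/10) = 6.607e+08; subtracting the fixed part leaves 4.208e+08 for the grinder, i.e. 86.24 dB(A).
Required insertion loss = 92.9 − 86.24 = 6.66 dB.

6.7 dB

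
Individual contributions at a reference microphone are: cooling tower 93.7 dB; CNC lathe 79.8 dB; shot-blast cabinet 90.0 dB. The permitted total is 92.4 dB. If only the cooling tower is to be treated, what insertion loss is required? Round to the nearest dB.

Fixed contribution from the other sources: Σ 10^(L/10) = 10^(79.8/10) + 10^(90.0/10) = 1.095e+09 (90.40 dB).
To meet 92.4 dB overall, the treated cooling tower may contribute at most 10^(92.4/10) − 1.095e+09 = 6.423e+08, i.e. 88.08 dB.
So the cooling tower must be reduced from 93.7 to 88.08 dB: IL = 5.62 dB.

6 dB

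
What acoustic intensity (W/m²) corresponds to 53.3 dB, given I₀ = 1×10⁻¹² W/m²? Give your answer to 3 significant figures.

2.14e-07 W/m²

L = 10·log₁₀(I/I₀) ⇒ I = I₀·10^(L/10) = 10⁻¹² × 10^5.33.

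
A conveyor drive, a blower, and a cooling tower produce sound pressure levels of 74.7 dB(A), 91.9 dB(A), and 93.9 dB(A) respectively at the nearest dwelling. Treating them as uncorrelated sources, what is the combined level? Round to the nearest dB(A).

For uncorrelated sources the intensities add, so convert each level to linear form, sum, and take 10·log₁₀ of the total.
Σ 10^(L/10) = 10^(74.7/10) + 10^(91.9/10) + 10^(93.9/10) = 4.033e+09.
L_total = 10·log₁₀(4.033e+09) = 96.06 dB(A).

96 dB(A)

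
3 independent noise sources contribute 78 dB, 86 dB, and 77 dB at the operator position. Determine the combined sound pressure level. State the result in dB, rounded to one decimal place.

87.1 dB

Incoherent sources combine by intensity addition: L_total = 10·log₁₀(Σ 10^(L_i/10)).
Σ 10^(L/10) = 10^(78/10) + 10^(86/10) + 10^(77/10) = 5.113e+08.
L_total = 10·log₁₀(5.113e+08) = 87.09 dB.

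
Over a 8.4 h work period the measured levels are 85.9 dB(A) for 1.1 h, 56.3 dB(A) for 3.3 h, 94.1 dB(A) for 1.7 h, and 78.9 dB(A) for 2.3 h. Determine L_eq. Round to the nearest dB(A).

L_eq = 10·log₁₀[(1/T)·Σ tᵢ·10^(Lᵢ/10)] with T = 8.4 h.
Σ tᵢ·10^(Lᵢ/10) = 1.1·10^(85.9/10) + 3.3·10^(56.3/10) + 1.7·10^(94.1/10) + 2.3·10^(78.9/10) = 4.978e+09.
L_eq = 10·log₁₀(4.978e+09/8.4) = 87.73 dB(A).

88 dB(A)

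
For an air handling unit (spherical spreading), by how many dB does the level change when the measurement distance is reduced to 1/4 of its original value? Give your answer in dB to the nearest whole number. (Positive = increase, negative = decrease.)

+12 dB

With spherical spreading the level changes by −20·log₁₀(r₂/r₁).
ΔL = −20·log₁₀(0.25) = +12.04 dB.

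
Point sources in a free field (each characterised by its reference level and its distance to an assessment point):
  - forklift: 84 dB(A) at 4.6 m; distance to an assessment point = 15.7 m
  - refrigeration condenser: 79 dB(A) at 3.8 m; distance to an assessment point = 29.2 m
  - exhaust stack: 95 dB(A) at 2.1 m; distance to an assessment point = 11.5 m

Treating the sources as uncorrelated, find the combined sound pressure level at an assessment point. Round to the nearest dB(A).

81 dB(A)

Apply inverse-square spreading to bring every level to the receiver, then sum 10^(L/10).
forklift: 84 − 20·log₁₀(15.7/4.6) = 84 − 10.66 = 73.34 dB(A).
refrigeration condenser: 79 − 20·log₁₀(29.2/3.8) = 79 − 17.71 = 61.29 dB(A).
exhaust stack: 95 − 20·log₁₀(11.5/2.1) = 95 − 14.77 = 80.23 dB(A).
Σ 10^(L/10) = 1.284e+08 → L_total = 10·log₁₀(1.284e+08) = 81.08 dB(A).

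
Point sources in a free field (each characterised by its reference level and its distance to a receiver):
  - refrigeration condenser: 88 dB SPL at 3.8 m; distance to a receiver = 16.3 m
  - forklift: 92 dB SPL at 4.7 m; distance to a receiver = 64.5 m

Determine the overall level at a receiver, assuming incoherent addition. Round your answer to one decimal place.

Apply inverse-square spreading to bring every level to the receiver, then sum 10^(L/10).
refrigeration condenser: 88 − 20·log₁₀(16.3/3.8) = 88 − 12.65 = 75.35 dB SPL.
forklift: 92 − 20·log₁₀(64.5/4.7) = 92 − 22.75 = 69.25 dB SPL.
Σ 10^(L/10) = 4.271e+07 → L_total = 10·log₁₀(4.271e+07) = 76.31 dB SPL.

76.3 dB SPL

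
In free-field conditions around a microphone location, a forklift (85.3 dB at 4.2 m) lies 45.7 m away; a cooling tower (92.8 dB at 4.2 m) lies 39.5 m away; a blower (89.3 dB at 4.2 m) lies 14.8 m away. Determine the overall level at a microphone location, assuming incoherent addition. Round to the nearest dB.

80 dB

Propagate each source to the receiver with L = L_ref − 20·log₁₀(r/r_ref), then add intensities.
forklift: 85.3 − 20·log₁₀(45.7/4.2) = 85.3 − 20.73 = 64.57 dB.
cooling tower: 92.8 − 20·log₁₀(39.5/4.2) = 92.8 − 19.47 = 73.33 dB.
blower: 89.3 − 20·log₁₀(14.8/4.2) = 89.3 − 10.94 = 78.36 dB.
Σ 10^(L/10) = 9.295e+07 → L_total = 10·log₁₀(9.295e+07) = 79.68 dB.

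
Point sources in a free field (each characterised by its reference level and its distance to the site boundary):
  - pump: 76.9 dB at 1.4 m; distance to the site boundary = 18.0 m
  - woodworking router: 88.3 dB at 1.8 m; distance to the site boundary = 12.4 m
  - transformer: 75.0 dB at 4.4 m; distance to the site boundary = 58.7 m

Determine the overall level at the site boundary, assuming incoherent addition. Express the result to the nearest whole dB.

72 dB

Propagate each source to the receiver with L = L_ref − 20·log₁₀(r/r_ref), then add intensities.
pump: 76.9 − 20·log₁₀(18.0/1.4) = 76.9 − 22.18 = 54.72 dB.
woodworking router: 88.3 − 20·log₁₀(12.4/1.8) = 88.3 − 16.76 = 71.54 dB.
transformer: 75.0 − 20·log₁₀(58.7/4.4) = 75.0 − 22.50 = 52.50 dB.
Σ 10^(L/10) = 1.472e+07 → L_total = 10·log₁₀(1.472e+07) = 71.68 dB.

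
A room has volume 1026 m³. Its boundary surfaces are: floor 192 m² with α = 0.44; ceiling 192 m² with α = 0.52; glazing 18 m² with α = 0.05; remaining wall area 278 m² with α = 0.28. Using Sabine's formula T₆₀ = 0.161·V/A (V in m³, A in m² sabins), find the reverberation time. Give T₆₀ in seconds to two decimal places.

A = Σ Sᵢαᵢ = 192·0.44 + 192·0.52 + 18·0.05 + 278·0.28 = 263.06 m².
T₆₀ = 0.161·V/A = 0.161·1026/263.06 = 0.628 s.

0.63 s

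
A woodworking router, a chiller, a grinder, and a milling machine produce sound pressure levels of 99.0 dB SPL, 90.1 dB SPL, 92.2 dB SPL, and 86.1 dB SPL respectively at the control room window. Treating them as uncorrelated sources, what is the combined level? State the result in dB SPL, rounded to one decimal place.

For uncorrelated sources the intensities add, so convert each level to linear form, sum, and take 10·log₁₀ of the total.
Σ 10^(L/10) = 10^(99.0/10) + 10^(90.1/10) + 10^(92.2/10) + 10^(86.1/10) = 1.103e+10.
L_total = 10·log₁₀(1.103e+10) = 100.43 dB SPL.

100.4 dB SPL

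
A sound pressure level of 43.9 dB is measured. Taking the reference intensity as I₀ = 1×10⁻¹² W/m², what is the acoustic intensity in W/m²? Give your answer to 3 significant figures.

2.45e-08 W/m²

L = 10·log₁₀(I/I₀) ⇒ I = I₀·10^(L/10) = 10⁻¹² × 10^4.39.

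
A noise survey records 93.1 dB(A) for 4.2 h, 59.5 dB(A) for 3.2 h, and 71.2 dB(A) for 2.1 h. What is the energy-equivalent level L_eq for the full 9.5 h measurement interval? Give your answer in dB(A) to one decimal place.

The energy average is taken in the linear domain: L_eq = 10·log₁₀[(Σ tᵢ·10^(Lᵢ/10))/T], T = 9.5 h.
Σ tᵢ·10^(Lᵢ/10) = 4.2·10^(93.1/10) + 3.2·10^(59.5/10) + 2.1·10^(71.2/10) = 8.606e+09.
L_eq = 10·log₁₀(8.606e+09/9.5) = 89.57 dB(A).

89.6 dB(A)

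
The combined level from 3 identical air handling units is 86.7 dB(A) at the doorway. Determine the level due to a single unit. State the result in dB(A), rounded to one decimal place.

Dividing the total intensity by 3 lowers the level by 10·log₁₀ 3 = 4.771 dB: L₁ = 86.7 − 4.771.

81.9 dB(A)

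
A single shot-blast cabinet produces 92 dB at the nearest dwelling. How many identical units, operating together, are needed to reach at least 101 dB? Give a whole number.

8

Need L₁ + 10·log₁₀ N ≥ 101, i.e. log₁₀ N ≥ 0.90.
N ≥ 10^(9.0/10) = 7.943, so N = 8.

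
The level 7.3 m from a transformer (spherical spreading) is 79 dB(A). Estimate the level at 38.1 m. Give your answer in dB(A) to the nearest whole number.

Spherical spreading from a point source gives a 20·log₁₀(r₂/r₁) drop.
L₂ = 79 − 20·log₁₀(38.1/7.3) = 79 − 14.352 = 64.65 dB(A).

65 dB(A)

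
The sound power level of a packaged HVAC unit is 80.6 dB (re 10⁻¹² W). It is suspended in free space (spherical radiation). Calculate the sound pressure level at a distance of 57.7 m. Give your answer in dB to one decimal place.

34.4 dB

L_p = L_w − 10·log₁₀(4π·r²) with r = 57.7 m.
4π·r² = 4.184e+04 m², 10·log₁₀ of that is 46.216 dB.
L_p = 80.6 − 46.216 = 34.38 dB.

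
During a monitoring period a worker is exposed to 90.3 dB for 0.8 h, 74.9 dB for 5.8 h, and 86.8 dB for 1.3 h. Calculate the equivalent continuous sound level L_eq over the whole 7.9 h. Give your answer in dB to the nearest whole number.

83 dB

Weight each interval's intensity by its duration and average over T = 7.9 h:
Σ tᵢ·10^(Lᵢ/10) = 0.8·10^(90.3/10) + 5.8·10^(74.9/10) + 1.3·10^(86.8/10) = 1.659e+09.
L_eq = 10·log₁₀(1.659e+09/7.9) = 83.22 dB.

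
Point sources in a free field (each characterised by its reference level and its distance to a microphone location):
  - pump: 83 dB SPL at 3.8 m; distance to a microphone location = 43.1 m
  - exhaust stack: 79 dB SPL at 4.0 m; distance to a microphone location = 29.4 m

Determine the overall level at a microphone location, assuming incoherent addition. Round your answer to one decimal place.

64.8 dB SPL

First find each source's level at the receiver (point-source: −20·log₁₀(r/r_ref)), then combine on an intensity basis.
pump: 83 − 20·log₁₀(43.1/3.8) = 83 − 21.09 = 61.91 dB SPL.
exhaust stack: 79 − 20·log₁₀(29.4/4.0) = 79 − 17.33 = 61.67 dB SPL.
Σ 10^(L/10) = 3.021e+06 → L_total = 10·log₁₀(3.021e+06) = 64.80 dB SPL.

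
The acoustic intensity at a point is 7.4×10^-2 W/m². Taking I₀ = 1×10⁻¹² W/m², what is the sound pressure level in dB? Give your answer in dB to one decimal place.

Dividing by I₀ shifts the exponent by 12: I/I₀ = 7.4×10^10.
L = 10·(0.8692 + 10) = 108.69 dB.

108.7 dB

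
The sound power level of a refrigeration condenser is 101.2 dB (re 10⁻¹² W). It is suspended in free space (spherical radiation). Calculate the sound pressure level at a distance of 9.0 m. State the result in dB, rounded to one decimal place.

L_p = L_w − 10·log₁₀(4π·r²) with r = 9.0 m.
4π·r² = 1018 m², 10·log₁₀ of that is 30.077 dB.
L_p = 101.2 − 30.077 = 71.12 dB.

71.1 dB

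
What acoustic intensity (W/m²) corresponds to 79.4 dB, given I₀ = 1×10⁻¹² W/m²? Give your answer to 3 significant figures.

8.71e-05 W/m²

I/I₀ = 10^(79.4/10) = 8.71e+07, so I = 8.71e+07 × 10⁻¹² W/m².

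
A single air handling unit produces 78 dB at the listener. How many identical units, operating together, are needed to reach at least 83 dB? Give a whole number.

4

N identical sources give L₁ + 10·log₁₀ N, so require 10·log₁₀ N ≥ 83 − 78 = 5.0 dB.
N ≥ 10^(5.0/10) = 3.162, so N = 4.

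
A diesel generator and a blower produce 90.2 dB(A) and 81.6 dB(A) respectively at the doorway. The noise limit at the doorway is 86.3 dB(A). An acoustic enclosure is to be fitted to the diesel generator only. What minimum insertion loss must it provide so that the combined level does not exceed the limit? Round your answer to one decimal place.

5.7 dB

Fixed contribution from the other source: Σ 10^(L/10) = 10^(81.6/10) = 1.445e+08 (81.60 dB(A)).
To meet 86.3 dB(A) overall, the treated diesel generator may contribute at most 10^(86.3/10) − 1.445e+08 = 2.820e+08, i.e. 84.50 dB(A).
So the diesel generator must be reduced from 90.2 to 84.50 dB(A): IL = 5.70 dB.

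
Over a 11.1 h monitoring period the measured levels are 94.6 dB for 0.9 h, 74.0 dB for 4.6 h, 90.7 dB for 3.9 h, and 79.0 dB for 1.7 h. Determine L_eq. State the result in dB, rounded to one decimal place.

88.3 dB

The energy average is taken in the linear domain: L_eq = 10·log₁₀[(Σ tᵢ·10^(Lᵢ/10))/T], T = 11.1 h.
Σ tᵢ·10^(Lᵢ/10) = 0.9·10^(94.6/10) + 4.6·10^(74.0/10) + 3.9·10^(90.7/10) + 1.7·10^(79.0/10) = 7.428e+09.
L_eq = 10·log₁₀(7.428e+09/11.1) = 88.26 dB.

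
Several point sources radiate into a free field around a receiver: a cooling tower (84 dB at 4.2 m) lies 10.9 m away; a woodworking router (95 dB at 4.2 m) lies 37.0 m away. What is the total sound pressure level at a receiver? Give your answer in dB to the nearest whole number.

Apply inverse-square spreading to bring every level to the receiver, then sum 10^(L/10).
cooling tower: 84 − 20·log₁₀(10.9/4.2) = 84 − 8.28 = 75.72 dB.
woodworking router: 95 − 20·log₁₀(37.0/4.2) = 95 − 18.90 = 76.10 dB.
Σ 10^(L/10) = 7.804e+07 → L_total = 10·log₁₀(7.804e+07) = 78.92 dB.

79 dB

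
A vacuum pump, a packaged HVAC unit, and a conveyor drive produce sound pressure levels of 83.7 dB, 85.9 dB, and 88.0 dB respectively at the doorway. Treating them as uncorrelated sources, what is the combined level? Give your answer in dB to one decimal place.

91.0 dB

For uncorrelated sources the intensities add, so convert each level to linear form, sum, and take 10·log₁₀ of the total.
Σ 10^(L/10) = 10^(83.7/10) + 10^(85.9/10) + 10^(88.0/10) = 1.254e+09.
L_total = 10·log₁₀(1.254e+09) = 90.98 dB.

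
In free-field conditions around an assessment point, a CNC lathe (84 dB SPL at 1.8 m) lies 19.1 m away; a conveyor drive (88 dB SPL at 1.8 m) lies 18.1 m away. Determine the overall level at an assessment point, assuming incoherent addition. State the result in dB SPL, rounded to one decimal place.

69.3 dB SPL

Propagate each source to the receiver with L = L_ref − 20·log₁₀(r/r_ref), then add intensities.
CNC lathe: 84 − 20·log₁₀(19.1/1.8) = 84 − 20.52 = 63.48 dB SPL.
conveyor drive: 88 − 20·log₁₀(18.1/1.8) = 88 − 20.05 = 67.95 dB SPL.
Σ 10^(L/10) = 8.471e+06 → L_total = 10·log₁₀(8.471e+06) = 69.28 dB SPL.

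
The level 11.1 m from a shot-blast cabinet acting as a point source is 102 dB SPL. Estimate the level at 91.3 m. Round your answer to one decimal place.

For a point source, L₂ = L₁ − 20·log₁₀(r₂/r₁).
L₂ = 102 − 20·log₁₀(91.3/11.1) = 102 − 18.303 = 83.70 dB SPL.

83.7 dB SPL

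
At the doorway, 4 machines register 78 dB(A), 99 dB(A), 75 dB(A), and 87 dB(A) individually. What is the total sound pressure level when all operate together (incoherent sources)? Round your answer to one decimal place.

Incoherent sources combine by intensity addition: L_total = 10·log₁₀(Σ 10^(L_i/10)).
Σ 10^(L/10) = 10^(78/10) + 10^(99/10) + 10^(75/10) + 10^(87/10) = 8.539e+09.
L_total = 10·log₁₀(8.539e+09) = 99.31 dB(A).

99.3 dB(A)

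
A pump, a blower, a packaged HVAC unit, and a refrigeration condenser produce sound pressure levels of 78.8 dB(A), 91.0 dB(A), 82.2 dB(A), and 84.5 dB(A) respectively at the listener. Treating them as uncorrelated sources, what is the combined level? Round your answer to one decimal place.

92.5 dB(A)

For uncorrelated sources the intensities add, so convert each level to linear form, sum, and take 10·log₁₀ of the total.
Σ 10^(L/10) = 10^(78.8/10) + 10^(91.0/10) + 10^(82.2/10) + 10^(84.5/10) = 1.783e+09.
L_total = 10·log₁₀(1.783e+09) = 92.51 dB(A).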